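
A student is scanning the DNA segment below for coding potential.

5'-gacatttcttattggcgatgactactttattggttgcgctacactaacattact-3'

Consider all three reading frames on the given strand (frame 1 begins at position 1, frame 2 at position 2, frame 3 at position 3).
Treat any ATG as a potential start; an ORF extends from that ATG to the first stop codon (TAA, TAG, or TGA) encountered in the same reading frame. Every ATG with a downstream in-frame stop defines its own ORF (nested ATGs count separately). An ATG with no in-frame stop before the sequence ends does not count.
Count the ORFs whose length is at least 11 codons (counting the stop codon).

0

Frame 1: GAC ATT TCT TAT TGG CGA TGA CTA CTT TAT TGG TTG CGC TAC ACT AAC ATT ACT — no ATG→stop ORF.
Frame 2: ACA TTT CTT ATT GGC GAT GAC TAC TTT ATT GGT TGC GCT ACA CTA ACA TTA — no ATG→stop ORF.
Frame 3: CAT TTC TTA TTG GCG ATG ACT ACT TTA TTG GTT GCG CTA CAC TAA CAT TAC — ATG at 18, stop TAA at 45 → 30 nt.
No ORF reaches 11 codons. Count = 0.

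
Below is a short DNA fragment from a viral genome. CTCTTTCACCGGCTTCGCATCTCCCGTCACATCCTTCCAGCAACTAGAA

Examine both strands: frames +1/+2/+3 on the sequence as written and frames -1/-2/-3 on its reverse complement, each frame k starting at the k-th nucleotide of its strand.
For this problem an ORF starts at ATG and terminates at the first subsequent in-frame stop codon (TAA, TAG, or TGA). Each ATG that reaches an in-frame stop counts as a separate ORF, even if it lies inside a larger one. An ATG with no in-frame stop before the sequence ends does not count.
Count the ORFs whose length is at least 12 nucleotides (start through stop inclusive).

1

Reverse complement (5'→3'): TTCTAGTTGCTGGAAGGATGTGACGGGAGATGCGAAGCCGGTGAAAGAG
Frame +1: CTC TTT CAC CGG CTT CGC ATC TCC CGT CAC ATC CTT CCA GCA ACT AGA — no ATG→stop ORF.
Frame +2: TCT TTC ACC GGC TTC GCA TCT CCC GTC ACA TCC TTC CAG CAA CTA GAA — no ATG→stop ORF.
Frame +3: CTT TCA CCG GCT TCG CAT CTC CCG TCA CAT CCT TCC AGC AAC TAG — no ATG→stop ORF.
Frame -1: TTC TAG TTG CTG GAA GGA TGT GAC GGG AGA TGC GAA GCC GGT GAA AGA — no ATG→stop ORF.
Frame -2: TCT AGT TGC TGG AAG GAT GTG ACG GGA GAT GCG AAG CCG GTG AAA GAG — no ATG→stop ORF.
Frame -3: CTA GTT GCT GGA AGG ATG TGA CGG GAG ATG CGA AGC CGG TGA AAG — ATG at 18, stop TGA at 21 → 6 nt; ATG at 30, stop TGA at 42 → 15 nt.
ORFs ≥ 12 nucleotides: frame -3 30–44 (15 nucleotides). Count = 1.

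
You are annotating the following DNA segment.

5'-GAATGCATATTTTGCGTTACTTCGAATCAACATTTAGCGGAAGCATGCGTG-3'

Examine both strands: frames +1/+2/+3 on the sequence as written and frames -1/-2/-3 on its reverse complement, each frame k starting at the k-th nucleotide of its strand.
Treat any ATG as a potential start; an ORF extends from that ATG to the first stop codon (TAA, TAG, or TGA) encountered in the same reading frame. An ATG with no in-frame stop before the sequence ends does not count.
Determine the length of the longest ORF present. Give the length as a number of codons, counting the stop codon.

10

Reverse complement (5'→3'): CACGCATGCTTCCGCTAAATGTTGATTCGAAGTAACGCAAAATATGCATTC
Frame +1: GAA TGC ATA TTT TGC GTT ACT TCG AAT CAA CAT TTA GCG GAA GCA TGC GTG — no ATG→stop ORF.
Frame +2: AAT GCA TAT TTT GCG TTA CTT CGA ATC AAC ATT TAG CGG AAG CAT GCG — no ATG→stop ORF.
Frame +3: ATG CAT ATT TTG CGT TAC TTC GAA TCA ACA TTT AGC GGA AGC ATG CGT — no ATG→stop ORF.
Frame -1: CAC GCA TGC TTC CGC TAA ATG TTG ATT CGA AGT AAC GCA AAA TAT GCA TTC — no ATG→stop ORF.
Frame -2: ACG CAT GCT TCC GCT AAA TGT TGA TTC GAA GTA ACG CAA AAT ATG CAT — no ATG→stop ORF.
Frame -3: CGC ATG CTT CCG CTA AAT GTT GAT TCG AAG TAA CGC AAA ATA TGC ATT — ATG at 6, stop TAA at 33 → 30 nt.
Longest: frame -3, positions 6–35, 30 nt = 10 codons = 9 aa. → 10 codons.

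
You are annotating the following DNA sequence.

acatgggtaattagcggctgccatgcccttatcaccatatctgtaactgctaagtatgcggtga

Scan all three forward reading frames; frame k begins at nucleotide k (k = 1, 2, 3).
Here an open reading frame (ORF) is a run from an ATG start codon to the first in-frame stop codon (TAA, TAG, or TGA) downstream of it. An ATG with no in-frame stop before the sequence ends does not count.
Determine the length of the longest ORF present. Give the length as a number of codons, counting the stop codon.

Frame 1: ACA TGG GTA ATT AGC GGC TGC CAT GCC CTT ATC ACC ATA TCT GTA ACT GCT AAG TAT GCG GTG — no ATG→stop ORF.
Frame 2: CAT GGG TAA TTA GCG GCT GCC ATG CCC TTA TCA CCA TAT CTG TAA CTG CTA AGT ATG CGG TGA — ATG at 23, stop TAA at 44 → 24 nt; ATG at 56, stop TGA at 62 → 9 nt.
Frame 3: ATG GGT AAT TAG CGG CTG CCA TGC CCT TAT CAC CAT ATC TGT AAC TGC TAA GTA TGC GGT — ATG at 3, stop TAG at 12 → 12 nt.
Longest: frame 2, positions 23–46, 24 nt = 8 codons = 7 aa. → 8 codons.

8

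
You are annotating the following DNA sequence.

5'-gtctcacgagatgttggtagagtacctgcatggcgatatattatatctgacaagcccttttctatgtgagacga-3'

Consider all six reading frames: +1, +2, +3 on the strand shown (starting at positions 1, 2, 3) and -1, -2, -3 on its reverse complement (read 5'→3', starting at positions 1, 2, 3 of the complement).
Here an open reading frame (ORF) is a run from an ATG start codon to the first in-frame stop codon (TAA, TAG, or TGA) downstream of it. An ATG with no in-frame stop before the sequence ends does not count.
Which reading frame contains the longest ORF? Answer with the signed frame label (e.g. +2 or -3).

+3

Reverse complement (5'→3'): TCGTCTCACATAGAAAAGGGCTTGTCAGATATAATATATCGCCATGCAGGTACTCTACCAACATCTCGTGAGAC
Frame +1: GTC TCA CGA GAT GTT GGT AGA GTA CCT GCA TGG CGA TAT ATT ATA TCT GAC AAG CCC TTT TCT ATG TGA GAC — ATG at 64, stop TGA at 67 → 6 nt.
Frame +2: TCT CAC GAG ATG TTG GTA GAG TAC CTG CAT GGC GAT ATA TTA TAT CTG ACA AGC CCT TTT CTA TGT GAG ACG — no ATG→stop ORF.
Frame +3: CTC ACG AGA TGT TGG TAG AGT ACC TGC ATG GCG ATA TAT TAT ATC TGA CAA GCC CTT TTC TAT GTG AGA CGA — ATG at 30, stop TGA at 48 → 21 nt.
Frame -1: TCG TCT CAC ATA GAA AAG GGC TTG TCA GAT ATA ATA TAT CGC CAT GCA GGT ACT CTA CCA ACA TCT CGT GAG — no ATG→stop ORF.
Frame -2: CGT CTC ACA TAG AAA AGG GCT TGT CAG ATA TAA TAT ATC GCC ATG CAG GTA CTC TAC CAA CAT CTC GTG AGA — no ATG→stop ORF.
Frame -3: GTC TCA CAT AGA AAA GGG CTT GTC AGA TAT AAT ATA TCG CCA TGC AGG TAC TCT ACC AAC ATC TCG TGA GAC — no ATG→stop ORF.
Longest ORF is 21 nt in frame +3 (positions 30–50).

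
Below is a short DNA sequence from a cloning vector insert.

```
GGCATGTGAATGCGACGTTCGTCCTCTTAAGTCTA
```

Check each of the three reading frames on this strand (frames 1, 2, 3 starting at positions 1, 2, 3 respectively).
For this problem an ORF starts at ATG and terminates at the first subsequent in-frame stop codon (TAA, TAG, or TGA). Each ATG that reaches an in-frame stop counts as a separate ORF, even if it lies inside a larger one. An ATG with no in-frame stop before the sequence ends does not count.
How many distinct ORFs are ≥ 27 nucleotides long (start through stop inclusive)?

Frame 1: GGC ATG TGA ATG CGA CGT TCG TCC TCT TAA GTC — ATG at 4, stop TGA at 7 → 6 nt; ATG at 10, stop TAA at 28 → 21 nt.
Frame 2: GCA TGT GAA TGC GAC GTT CGT CCT CTT AAG TCT — no ATG→stop ORF.
Frame 3: CAT GTG AAT GCG ACG TTC GTC CTC TTA AGT CTA — no ATG→stop ORF.
No ORF reaches 27 nucleotides. Count = 0.

0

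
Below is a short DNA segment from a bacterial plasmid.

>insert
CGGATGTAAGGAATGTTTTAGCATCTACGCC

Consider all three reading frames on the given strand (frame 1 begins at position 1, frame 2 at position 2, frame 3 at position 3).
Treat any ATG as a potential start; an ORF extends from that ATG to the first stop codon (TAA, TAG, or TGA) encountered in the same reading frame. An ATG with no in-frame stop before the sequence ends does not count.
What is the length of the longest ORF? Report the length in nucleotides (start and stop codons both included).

Frame 1: CGG ATG TAA GGA ATG TTT TAG CAT CTA CGC — ATG at 4, stop TAA at 7 → 6 nt; ATG at 13, stop TAG at 19 → 9 nt.
Frame 2: GGA TGT AAG GAA TGT TTT AGC ATC TAC GCC — no ATG→stop ORF.
Frame 3: GAT GTA AGG AAT GTT TTA GCA TCT ACG — no ATG→stop ORF.
Longest: frame 1, positions 13–21, 9 nt = 3 codons = 2 aa. → 9 nucleotides.

9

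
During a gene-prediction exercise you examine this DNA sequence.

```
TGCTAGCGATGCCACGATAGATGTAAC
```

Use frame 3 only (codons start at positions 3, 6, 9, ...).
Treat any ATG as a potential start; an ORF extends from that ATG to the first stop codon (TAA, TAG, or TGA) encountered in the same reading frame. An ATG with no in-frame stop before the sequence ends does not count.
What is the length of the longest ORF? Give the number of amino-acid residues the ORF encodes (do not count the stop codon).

Frame 3: CTA GCG ATG CCA CGA TAG ATG TAA — ATG at 9, stop TAG at 18 → 12 nt; ATG at 21, stop TAA at 24 → 6 nt.
Longest: frame 3, positions 9–20, 12 nt = 4 codons = 3 aa. → 3 amino acids.

3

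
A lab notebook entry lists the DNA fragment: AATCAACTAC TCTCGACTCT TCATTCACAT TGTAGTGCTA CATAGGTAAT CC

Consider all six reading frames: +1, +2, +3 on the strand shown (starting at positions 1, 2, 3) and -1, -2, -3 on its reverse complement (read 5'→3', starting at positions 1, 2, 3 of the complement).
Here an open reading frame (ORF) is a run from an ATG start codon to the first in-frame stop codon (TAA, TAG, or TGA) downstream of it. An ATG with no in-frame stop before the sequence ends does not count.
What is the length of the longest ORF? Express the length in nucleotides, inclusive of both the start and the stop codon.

Reverse complement (5'→3'): GGATTACCTATGTAGCACTACAATGTGAATGAAGAGTCGAGAGTAGTTGATT
Frame +1: AAT CAA CTA CTC TCG ACT CTT CAT TCA CAT TGT AGT GCT ACA TAG GTA ATC — no ATG→stop ORF.
Frame +2: ATC AAC TAC TCT CGA CTC TTC ATT CAC ATT GTA GTG CTA CAT AGG TAA TCC — no ATG→stop ORF.
Frame +3: TCA ACT ACT CTC GAC TCT TCA TTC ACA TTG TAG TGC TAC ATA GGT AAT — no ATG→stop ORF.
Frame -1: GGA TTA CCT ATG TAG CAC TAC AAT GTG AAT GAA GAG TCG AGA GTA GTT GAT — ATG at 10, stop TAG at 13 → 6 nt.
Frame -2: GAT TAC CTA TGT AGC ACT ACA ATG TGA ATG AAG AGT CGA GAG TAG TTG ATT — ATG at 23, stop TGA at 26 → 6 nt; ATG at 29, stop TAG at 44 → 18 nt.
Frame -3: ATT ACC TAT GTA GCA CTA CAA TGT GAA TGA AGA GTC GAG AGT AGT TGA — no ATG→stop ORF.
Longest: frame -2, positions 29–46, 18 nt = 6 codons = 5 aa. → 18 nucleotides.

18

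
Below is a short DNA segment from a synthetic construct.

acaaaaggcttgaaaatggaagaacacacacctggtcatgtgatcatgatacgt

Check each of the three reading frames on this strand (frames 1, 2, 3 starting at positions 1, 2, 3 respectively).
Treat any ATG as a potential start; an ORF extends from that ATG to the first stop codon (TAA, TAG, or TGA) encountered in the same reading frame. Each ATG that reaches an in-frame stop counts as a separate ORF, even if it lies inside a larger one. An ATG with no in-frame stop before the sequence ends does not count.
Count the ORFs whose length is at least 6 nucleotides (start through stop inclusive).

1

Frame 1: ACA AAA GGC TTG AAA ATG GAA GAA CAC ACA CCT GGT CAT GTG ATC ATG ATA CGT — no ATG→stop ORF.
Frame 2: CAA AAG GCT TGA AAA TGG AAG AAC ACA CAC CTG GTC ATG TGA TCA TGA TAC — ATG at 38, stop TGA at 41 → 6 nt.
Frame 3: AAA AGG CTT GAA AAT GGA AGA ACA CAC ACC TGG TCA TGT GAT CAT GAT ACG — no ATG→stop ORF.
ORFs ≥ 6 nucleotides: frame 2 38–43 (6 nucleotides). Count = 1.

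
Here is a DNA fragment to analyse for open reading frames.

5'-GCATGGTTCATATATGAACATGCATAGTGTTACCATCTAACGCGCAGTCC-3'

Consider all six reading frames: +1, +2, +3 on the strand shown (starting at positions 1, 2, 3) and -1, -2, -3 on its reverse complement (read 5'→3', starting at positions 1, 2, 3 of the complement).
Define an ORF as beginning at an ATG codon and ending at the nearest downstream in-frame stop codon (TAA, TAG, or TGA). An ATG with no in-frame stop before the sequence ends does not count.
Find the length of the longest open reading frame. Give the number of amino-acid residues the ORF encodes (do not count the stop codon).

8

Reverse complement (5'→3'): GGACTGCGCGTTAGATGGTAACACTATGCATGTTCATATATGAACCATGC
Frame +1: GCA TGG TTC ATA TAT GAA CAT GCA TAG TGT TAC CAT CTA ACG CGC AGT — no ATG→stop ORF.
Frame +2: CAT GGT TCA TAT ATG AAC ATG CAT AGT GTT ACC ATC TAA CGC GCA GTC — ATG at 14, stop TAA at 38 → 27 nt; ATG at 20, stop TAA at 38 → 21 nt.
Frame +3: ATG GTT CAT ATA TGA ACA TGC ATA GTG TTA CCA TCT AAC GCG CAG TCC — ATG at 3, stop TGA at 15 → 15 nt.
Frame -1: GGA CTG CGC GTT AGA TGG TAA CAC TAT GCA TGT TCA TAT ATG AAC CAT — no ATG→stop ORF.
Frame -2: GAC TGC GCG TTA GAT GGT AAC ACT ATG CAT GTT CAT ATA TGA ACC ATG — ATG at 26, stop TGA at 41 → 18 nt.
Frame -3: ACT GCG CGT TAG ATG GTA ACA CTA TGC ATG TTC ATA TAT GAA CCA TGC — no ATG→stop ORF.
Longest: frame +2, positions 14–40, 27 nt = 9 codons = 8 aa. → 8 amino acids.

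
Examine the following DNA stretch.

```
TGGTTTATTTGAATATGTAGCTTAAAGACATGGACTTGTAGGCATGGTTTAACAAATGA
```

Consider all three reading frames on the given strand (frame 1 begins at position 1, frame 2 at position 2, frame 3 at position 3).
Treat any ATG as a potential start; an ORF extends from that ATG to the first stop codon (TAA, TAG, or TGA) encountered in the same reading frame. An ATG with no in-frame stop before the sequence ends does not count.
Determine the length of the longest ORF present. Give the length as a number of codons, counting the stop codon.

4

Frame 1: TGG TTT ATT TGA ATA TGT AGC TTA AAG ACA TGG ACT TGT AGG CAT GGT TTA ACA AAT — no ATG→stop ORF.
Frame 2: GGT TTA TTT GAA TAT GTA GCT TAA AGA CAT GGA CTT GTA GGC ATG GTT TAA CAA ATG — ATG at 44, stop TAA at 50 → 9 nt.
Frame 3: GTT TAT TTG AAT ATG TAG CTT AAA GAC ATG GAC TTG TAG GCA TGG TTT AAC AAA TGA — ATG at 15, stop TAG at 18 → 6 nt; ATG at 30, stop TAG at 39 → 12 nt.
Longest: frame 3, positions 30–41, 12 nt = 4 codons = 3 aa. → 4 codons.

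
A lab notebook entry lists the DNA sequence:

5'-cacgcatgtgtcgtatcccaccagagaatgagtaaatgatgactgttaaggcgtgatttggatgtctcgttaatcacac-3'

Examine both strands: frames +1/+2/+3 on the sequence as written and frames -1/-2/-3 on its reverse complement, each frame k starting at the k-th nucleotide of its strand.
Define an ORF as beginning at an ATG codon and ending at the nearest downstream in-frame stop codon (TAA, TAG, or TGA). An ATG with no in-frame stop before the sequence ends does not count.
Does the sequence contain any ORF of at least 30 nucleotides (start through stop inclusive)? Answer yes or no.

yes

Reverse complement (5'→3'): GTGTGATTAACGAGACATCCAAATCACGCCTTAACAGTCATCATTTACTCATTCTCTGGTGGGATACGACACATGCGTG
Frame +1: CAC GCA TGT GTC GTA TCC CAC CAG AGA ATG AGT AAA TGA TGA CTG TTA AGG CGT GAT TTG GAT GTC TCG TTA ATC ACA — ATG at 28, stop TGA at 37 → 12 nt.
Frame +2: ACG CAT GTG TCG TAT CCC ACC AGA GAA TGA GTA AAT GAT GAC TGT TAA GGC GTG ATT TGG ATG TCT CGT TAA TCA CAC — ATG at 62, stop TAA at 71 → 12 nt.
Frame +3: CGC ATG TGT CGT ATC CCA CCA GAG AAT GAG TAA ATG ATG ACT GTT AAG GCG TGA TTT GGA TGT CTC GTT AAT CAC — ATG at 6, stop TAA at 33 → 30 nt; ATG at 36, stop TGA at 54 → 21 nt; ATG at 39, stop TGA at 54 → 18 nt.
Frame -1: GTG TGA TTA ACG AGA CAT CCA AAT CAC GCC TTA ACA GTC ATC ATT TAC TCA TTC TCT GGT GGG ATA CGA CAC ATG CGT — no ATG→stop ORF.
Frame -2: TGT GAT TAA CGA GAC ATC CAA ATC ACG CCT TAA CAG TCA TCA TTT ACT CAT TCT CTG GTG GGA TAC GAC ACA TGC GTG — no ATG→stop ORF.
Frame -3: GTG ATT AAC GAG ACA TCC AAA TCA CGC CTT AAC AGT CAT CAT TTA CTC ATT CTC TGG TGG GAT ACG ACA CAT GCG — no ATG→stop ORF.
Frame +3 has an ORF of 30 nucleotides (positions 6–35) ≥ 30, so yes.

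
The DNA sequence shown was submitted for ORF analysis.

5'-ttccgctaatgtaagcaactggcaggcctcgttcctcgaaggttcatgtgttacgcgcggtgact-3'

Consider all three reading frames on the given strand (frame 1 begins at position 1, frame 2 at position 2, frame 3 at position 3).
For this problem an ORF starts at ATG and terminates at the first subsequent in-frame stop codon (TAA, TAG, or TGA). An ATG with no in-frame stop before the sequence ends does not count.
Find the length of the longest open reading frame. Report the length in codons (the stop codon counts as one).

Frame 1: TTC CGC TAA TGT AAG CAA CTG GCA GGC CTC GTT CCT CGA AGG TTC ATG TGT TAC GCG CGG TGA — ATG at 46, stop TGA at 61 → 18 nt.
Frame 2: TCC GCT AAT GTA AGC AAC TGG CAG GCC TCG TTC CTC GAA GGT TCA TGT GTT ACG CGC GGT GAC — no ATG→stop ORF.
Frame 3: CCG CTA ATG TAA GCA ACT GGC AGG CCT CGT TCC TCG AAG GTT CAT GTG TTA CGC GCG GTG ACT — ATG at 9, stop TAA at 12 → 6 nt.
Longest: frame 1, positions 46–63, 18 nt = 6 codons = 5 aa. → 6 codons.

6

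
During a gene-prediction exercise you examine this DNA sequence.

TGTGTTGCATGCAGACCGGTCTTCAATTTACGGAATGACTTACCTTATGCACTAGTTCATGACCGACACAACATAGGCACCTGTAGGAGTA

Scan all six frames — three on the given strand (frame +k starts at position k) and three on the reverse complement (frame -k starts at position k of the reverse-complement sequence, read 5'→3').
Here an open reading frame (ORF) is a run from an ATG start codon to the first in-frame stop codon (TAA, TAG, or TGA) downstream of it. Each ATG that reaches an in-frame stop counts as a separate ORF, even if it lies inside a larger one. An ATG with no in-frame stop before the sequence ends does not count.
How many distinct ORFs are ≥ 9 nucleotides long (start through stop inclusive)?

Reverse complement (5'→3'): TACTCCTACAGGTGCCTATGTTGTGTCGGTCATGAACTAGTGCATAAGGTAAGTCATTCCGTAAATTGAAGACCGGTCTGCATGCAACACA
Frame +1: TGT GTT GCA TGC AGA CCG GTC TTC AAT TTA CGG AAT GAC TTA CCT TAT GCA CTA GTT CAT GAC CGA CAC AAC ATA GGC ACC TGT AGG AGT — no ATG→stop ORF.
Frame +2: GTG TTG CAT GCA GAC CGG TCT TCA ATT TAC GGA ATG ACT TAC CTT ATG CAC TAG TTC ATG ACC GAC ACA ACA TAG GCA CCT GTA GGA GTA — ATG at 35, stop TAG at 53 → 21 nt; ATG at 47, stop TAG at 53 → 9 nt; ATG at 59, stop TAG at 74 → 18 nt.
Frame +3: TGT TGC ATG CAG ACC GGT CTT CAA TTT ACG GAA TGA CTT ACC TTA TGC ACT AGT TCA TGA CCG ACA CAA CAT AGG CAC CTG TAG GAG — ATG at 9, stop TGA at 36 → 30 nt.
Frame -1: TAC TCC TAC AGG TGC CTA TGT TGT GTC GGT CAT GAA CTA GTG CAT AAG GTA AGT CAT TCC GTA AAT TGA AGA CCG GTC TGC ATG CAA CAC — no ATG→stop ORF.
Frame -2: ACT CCT ACA GGT GCC TAT GTT GTG TCG GTC ATG AAC TAG TGC ATA AGG TAA GTC ATT CCG TAA ATT GAA GAC CGG TCT GCA TGC AAC ACA — ATG at 32, stop TAG at 38 → 9 nt.
Frame -3: CTC CTA CAG GTG CCT ATG TTG TGT CGG TCA TGA ACT AGT GCA TAA GGT AAG TCA TTC CGT AAA TTG AAG ACC GGT CTG CAT GCA ACA — ATG at 18, stop TGA at 33 → 18 nt.
ORFs ≥ 9 nucleotides: frame +2 35–55 (21 nucleotides), frame +2 47–55 (9 nucleotides), frame +2 59–76 (18 nucleotides), frame +3 9–38 (30 nucleotides), frame -2 32–40 (9 nucleotides), frame -3 18–35 (18 nucleotides). Count = 6.

6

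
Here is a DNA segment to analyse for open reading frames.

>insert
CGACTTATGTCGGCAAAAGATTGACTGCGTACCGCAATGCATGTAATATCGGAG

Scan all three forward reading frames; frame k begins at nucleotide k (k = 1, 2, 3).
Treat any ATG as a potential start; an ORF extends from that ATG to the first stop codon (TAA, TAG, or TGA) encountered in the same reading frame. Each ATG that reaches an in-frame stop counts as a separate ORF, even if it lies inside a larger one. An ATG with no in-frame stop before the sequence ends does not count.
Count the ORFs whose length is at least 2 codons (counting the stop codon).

2

Frame 1: CGA CTT ATG TCG GCA AAA GAT TGA CTG CGT ACC GCA ATG CAT GTA ATA TCG GAG — ATG at 7, stop TGA at 22 → 18 nt.
Frame 2: GAC TTA TGT CGG CAA AAG ATT GAC TGC GTA CCG CAA TGC ATG TAA TAT CGG — ATG at 41, stop TAA at 44 → 6 nt.
Frame 3: ACT TAT GTC GGC AAA AGA TTG ACT GCG TAC CGC AAT GCA TGT AAT ATC GGA — no ATG→stop ORF.
ORFs ≥ 2 codons: frame 1 7–24 (6 codons), frame 2 41–46 (2 codons). Count = 2.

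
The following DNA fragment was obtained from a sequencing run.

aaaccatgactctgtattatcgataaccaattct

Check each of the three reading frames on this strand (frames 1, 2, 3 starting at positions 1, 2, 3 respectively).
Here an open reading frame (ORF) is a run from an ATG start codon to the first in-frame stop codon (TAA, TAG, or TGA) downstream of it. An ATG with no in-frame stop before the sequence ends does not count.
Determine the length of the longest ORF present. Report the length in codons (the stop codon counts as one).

7

Frame 1: AAA CCA TGA CTC TGT ATT ATC GAT AAC CAA TTC — no ATG→stop ORF.
Frame 2: AAC CAT GAC TCT GTA TTA TCG ATA ACC AAT TCT — no ATG→stop ORF.
Frame 3: ACC ATG ACT CTG TAT TAT CGA TAA CCA ATT — ATG at 6, stop TAA at 24 → 21 nt.
Longest: frame 3, positions 6–26, 21 nt = 7 codons = 6 aa. → 7 codons.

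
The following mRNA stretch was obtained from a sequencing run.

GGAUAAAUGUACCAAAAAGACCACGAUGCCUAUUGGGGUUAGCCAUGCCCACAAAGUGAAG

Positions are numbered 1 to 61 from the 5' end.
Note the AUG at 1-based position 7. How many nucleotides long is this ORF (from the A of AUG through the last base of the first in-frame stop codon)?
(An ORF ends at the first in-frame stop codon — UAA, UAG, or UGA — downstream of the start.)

Codons from position 7: AUG (7–9), UAC (10–12), CAA (13–15), AAA (16–18), GAC (19–21), CAC (22–24), GAU (25–27), GCC (28–30), UAU (31–33), UGG (34–36), GGU (37–39), UAG (40–42).
UAG is the first in-frame stop; ORF spans 7–42, 36 nucleotides.

36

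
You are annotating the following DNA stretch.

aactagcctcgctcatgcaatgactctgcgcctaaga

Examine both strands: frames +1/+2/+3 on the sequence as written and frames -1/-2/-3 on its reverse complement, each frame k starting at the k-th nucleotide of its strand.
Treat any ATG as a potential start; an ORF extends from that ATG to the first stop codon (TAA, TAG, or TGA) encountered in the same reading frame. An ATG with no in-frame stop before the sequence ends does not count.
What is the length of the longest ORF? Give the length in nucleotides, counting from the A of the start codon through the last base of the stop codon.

9

Reverse complement (5'→3'): TCTTAGGCGCAGAGTCATTGCATGAGCGAGGCTAGTT
Frame +1: AAC TAG CCT CGC TCA TGC AAT GAC TCT GCG CCT AAG — no ATG→stop ORF.
Frame +2: ACT AGC CTC GCT CAT GCA ATG ACT CTG CGC CTA AGA — no ATG→stop ORF.
Frame +3: CTA GCC TCG CTC ATG CAA TGA CTC TGC GCC TAA — ATG at 15, stop TGA at 21 → 9 nt.
Frame -1: TCT TAG GCG CAG AGT CAT TGC ATG AGC GAG GCT AGT — no ATG→stop ORF.
Frame -2: CTT AGG CGC AGA GTC ATT GCA TGA GCG AGG CTA GTT — no ATG→stop ORF.
Frame -3: TTA GGC GCA GAG TCA TTG CAT GAG CGA GGC TAG — no ATG→stop ORF.
Longest: frame +3, positions 15–23, 9 nt = 3 codons = 2 aa. → 9 nucleotides.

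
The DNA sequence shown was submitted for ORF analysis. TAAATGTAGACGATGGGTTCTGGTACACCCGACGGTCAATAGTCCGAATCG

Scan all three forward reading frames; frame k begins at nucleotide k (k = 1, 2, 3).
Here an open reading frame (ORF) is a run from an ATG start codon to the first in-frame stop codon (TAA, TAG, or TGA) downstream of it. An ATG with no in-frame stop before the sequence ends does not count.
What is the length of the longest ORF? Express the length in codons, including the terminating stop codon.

10

Frame 1: TAA ATG TAG ACG ATG GGT TCT GGT ACA CCC GAC GGT CAA TAG TCC GAA TCG — ATG at 4, stop TAG at 7 → 6 nt; ATG at 13, stop TAG at 40 → 30 nt.
Frame 2: AAA TGT AGA CGA TGG GTT CTG GTA CAC CCG ACG GTC AAT AGT CCG AAT — no ATG→stop ORF.
Frame 3: AAT GTA GAC GAT GGG TTC TGG TAC ACC CGA CGG TCA ATA GTC CGA ATC — no ATG→stop ORF.
Longest: frame 1, positions 13–42, 30 nt = 10 codons = 9 aa. → 10 codons.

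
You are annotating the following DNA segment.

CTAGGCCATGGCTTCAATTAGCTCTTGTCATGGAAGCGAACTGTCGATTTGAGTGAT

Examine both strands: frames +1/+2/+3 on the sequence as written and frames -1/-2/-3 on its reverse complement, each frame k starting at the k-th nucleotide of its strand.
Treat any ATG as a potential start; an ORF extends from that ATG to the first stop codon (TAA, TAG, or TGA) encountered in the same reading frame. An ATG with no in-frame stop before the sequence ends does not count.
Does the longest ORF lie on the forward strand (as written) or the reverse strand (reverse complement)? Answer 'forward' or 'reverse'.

forward

Reverse complement (5'→3'): ATCACTCAAATCGACAGTTCGCTTCCATGACAAGAGCTAATTGAAGCCATGGCCTAG
Frame +1: CTA GGC CAT GGC TTC AAT TAG CTC TTG TCA TGG AAG CGA ACT GTC GAT TTG AGT GAT — no ATG→stop ORF.
Frame +2: TAG GCC ATG GCT TCA ATT AGC TCT TGT CAT GGA AGC GAA CTG TCG ATT TGA GTG — ATG at 8, stop TGA at 50 → 45 nt.
Frame +3: AGG CCA TGG CTT CAA TTA GCT CTT GTC ATG GAA GCG AAC TGT CGA TTT GAG TGA — ATG at 30, stop TGA at 54 → 27 nt.
Frame -1: ATC ACT CAA ATC GAC AGT TCG CTT CCA TGA CAA GAG CTA ATT GAA GCC ATG GCC TAG — ATG at 49, stop TAG at 55 → 9 nt.
Frame -2: TCA CTC AAA TCG ACA GTT CGC TTC CAT GAC AAG AGC TAA TTG AAG CCA TGG CCT — no ATG→stop ORF.
Frame -3: CAC TCA AAT CGA CAG TTC GCT TCC ATG ACA AGA GCT AAT TGA AGC CAT GGC CTA — ATG at 27, stop TGA at 42 → 18 nt.
Forward-strand max 45 nt; reverse-strand max 18 nt. The forward strand has the longer ORF.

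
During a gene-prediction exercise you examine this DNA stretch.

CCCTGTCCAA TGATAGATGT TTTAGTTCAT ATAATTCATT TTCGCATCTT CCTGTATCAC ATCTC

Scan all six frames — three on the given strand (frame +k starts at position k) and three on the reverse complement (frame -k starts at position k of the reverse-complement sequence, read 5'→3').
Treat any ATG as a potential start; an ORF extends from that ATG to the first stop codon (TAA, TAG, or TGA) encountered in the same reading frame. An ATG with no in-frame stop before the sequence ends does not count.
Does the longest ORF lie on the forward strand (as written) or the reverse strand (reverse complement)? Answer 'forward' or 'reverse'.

Reverse complement (5'→3'): GAGATGTGATACAGGAAGATGCGAAAATGAATTATATGAACTAAAACATCTATCATTGGACAGGG
Frame +1: CCC TGT CCA ATG ATA GAT GTT TTA GTT CAT ATA ATT CAT TTT CGC ATC TTC CTG TAT CAC ATC — no ATG→stop ORF.
Frame +2: CCT GTC CAA TGA TAG ATG TTT TAG TTC ATA TAA TTC ATT TTC GCA TCT TCC TGT ATC ACA TCT — ATG at 17, stop TAG at 23 → 9 nt.
Frame +3: CTG TCC AAT GAT AGA TGT TTT AGT TCA TAT AAT TCA TTT TCG CAT CTT CCT GTA TCA CAT CTC — no ATG→stop ORF.
Frame -1: GAG ATG TGA TAC AGG AAG ATG CGA AAA TGA ATT ATA TGA ACT AAA ACA TCT ATC ATT GGA CAG — ATG at 4, stop TGA at 7 → 6 nt; ATG at 19, stop TGA at 28 → 12 nt.
Frame -2: AGA TGT GAT ACA GGA AGA TGC GAA AAT GAA TTA TAT GAA CTA AAA CAT CTA TCA TTG GAC AGG — no ATG→stop ORF.
Frame -3: GAT GTG ATA CAG GAA GAT GCG AAA ATG AAT TAT ATG AAC TAA AAC ATC TAT CAT TGG ACA GGG — ATG at 27, stop TAA at 42 → 18 nt; ATG at 36, stop TAA at 42 → 9 nt.
Forward-strand max 9 nt; reverse-strand max 18 nt. The reverse strand has the longer ORF.

reverse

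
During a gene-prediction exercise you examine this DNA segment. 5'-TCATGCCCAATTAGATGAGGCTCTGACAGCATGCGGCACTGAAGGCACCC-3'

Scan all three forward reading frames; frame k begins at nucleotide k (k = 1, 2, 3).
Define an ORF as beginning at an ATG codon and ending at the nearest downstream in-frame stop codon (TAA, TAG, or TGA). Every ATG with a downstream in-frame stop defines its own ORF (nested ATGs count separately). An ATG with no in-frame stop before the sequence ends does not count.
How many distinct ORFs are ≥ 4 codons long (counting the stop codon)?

Frame 1: TCA TGC CCA ATT AGA TGA GGC TCT GAC AGC ATG CGG CAC TGA AGG CAC — ATG at 31, stop TGA at 40 → 12 nt.
Frame 2: CAT GCC CAA TTA GAT GAG GCT CTG ACA GCA TGC GGC ACT GAA GGC ACC — no ATG→stop ORF.
Frame 3: ATG CCC AAT TAG ATG AGG CTC TGA CAG CAT GCG GCA CTG AAG GCA CCC — ATG at 3, stop TAG at 12 → 12 nt; ATG at 15, stop TGA at 24 → 12 nt.
ORFs ≥ 4 codons: frame 1 31–42 (4 codons), frame 3 3–14 (4 codons), frame 3 15–26 (4 codons). Count = 3.

3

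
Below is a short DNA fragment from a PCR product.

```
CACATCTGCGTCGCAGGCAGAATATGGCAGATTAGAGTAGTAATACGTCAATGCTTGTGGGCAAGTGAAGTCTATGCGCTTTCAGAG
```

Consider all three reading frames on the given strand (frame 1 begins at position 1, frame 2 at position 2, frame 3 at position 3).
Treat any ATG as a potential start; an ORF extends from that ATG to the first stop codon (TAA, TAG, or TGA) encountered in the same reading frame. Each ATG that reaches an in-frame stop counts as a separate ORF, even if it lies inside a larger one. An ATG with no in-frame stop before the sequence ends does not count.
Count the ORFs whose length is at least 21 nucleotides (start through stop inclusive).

0

Frame 1: CAC ATC TGC GTC GCA GGC AGA ATA TGG CAG ATT AGA GTA GTA ATA CGT CAA TGC TTG TGG GCA AGT GAA GTC TAT GCG CTT TCA GAG — no ATG→stop ORF.
Frame 2: ACA TCT GCG TCG CAG GCA GAA TAT GGC AGA TTA GAG TAG TAA TAC GTC AAT GCT TGT GGG CAA GTG AAG TCT ATG CGC TTT CAG — no ATG→stop ORF.
Frame 3: CAT CTG CGT CGC AGG CAG AAT ATG GCA GAT TAG AGT AGT AAT ACG TCA ATG CTT GTG GGC AAG TGA AGT CTA TGC GCT TTC AGA — ATG at 24, stop TAG at 33 → 12 nt; ATG at 51, stop TGA at 66 → 18 nt.
No ORF reaches 21 nucleotides. Count = 0.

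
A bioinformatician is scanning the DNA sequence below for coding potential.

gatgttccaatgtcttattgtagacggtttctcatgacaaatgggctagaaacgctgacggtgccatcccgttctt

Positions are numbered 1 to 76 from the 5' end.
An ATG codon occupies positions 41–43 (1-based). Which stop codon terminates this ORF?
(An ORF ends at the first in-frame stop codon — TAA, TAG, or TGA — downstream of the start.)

Codons from position 41: ATG (41–43), GGC (44–46), TAG (47–49).
The first in-frame stop codon is TAG.

TAG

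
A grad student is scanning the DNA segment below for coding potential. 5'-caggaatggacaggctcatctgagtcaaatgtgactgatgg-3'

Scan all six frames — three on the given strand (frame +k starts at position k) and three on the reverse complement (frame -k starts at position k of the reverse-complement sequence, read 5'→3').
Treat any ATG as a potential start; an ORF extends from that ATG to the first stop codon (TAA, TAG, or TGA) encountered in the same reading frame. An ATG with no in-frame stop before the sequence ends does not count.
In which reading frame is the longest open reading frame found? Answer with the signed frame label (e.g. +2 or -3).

Reverse complement (5'→3'): CCATCAGTCACATTTGACTCAGATGAGCCTGTCCATTCCTG
Frame +1: CAG GAA TGG ACA GGC TCA TCT GAG TCA AAT GTG ACT GAT — no ATG→stop ORF.
Frame +2: AGG AAT GGA CAG GCT CAT CTG AGT CAA ATG TGA CTG ATG — ATG at 29, stop TGA at 32 → 6 nt.
Frame +3: GGA ATG GAC AGG CTC ATC TGA GTC AAA TGT GAC TGA TGG — ATG at 6, stop TGA at 21 → 18 nt.
Frame -1: CCA TCA GTC ACA TTT GAC TCA GAT GAG CCT GTC CAT TCC — no ATG→stop ORF.
Frame -2: CAT CAG TCA CAT TTG ACT CAG ATG AGC CTG TCC ATT CCT — no ATG→stop ORF.
Frame -3: ATC AGT CAC ATT TGA CTC AGA TGA GCC TGT CCA TTC CTG — no ATG→stop ORF.
Longest ORF is 18 nt in frame +3 (positions 6–23).

+3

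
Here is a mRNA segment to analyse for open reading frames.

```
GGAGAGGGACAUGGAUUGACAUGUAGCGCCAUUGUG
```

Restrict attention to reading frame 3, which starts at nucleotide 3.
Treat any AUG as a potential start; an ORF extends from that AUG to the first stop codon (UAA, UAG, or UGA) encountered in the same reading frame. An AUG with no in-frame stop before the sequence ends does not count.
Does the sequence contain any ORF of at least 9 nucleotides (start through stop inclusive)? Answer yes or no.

no

Frame 3: AGA GGG ACA UGG AUU GAC AUG UAG CGC CAU UGU — AUG at 21, stop UAG at 24 → 6 nt.
Largest ORF found is 6 nucleotides < 9, so no.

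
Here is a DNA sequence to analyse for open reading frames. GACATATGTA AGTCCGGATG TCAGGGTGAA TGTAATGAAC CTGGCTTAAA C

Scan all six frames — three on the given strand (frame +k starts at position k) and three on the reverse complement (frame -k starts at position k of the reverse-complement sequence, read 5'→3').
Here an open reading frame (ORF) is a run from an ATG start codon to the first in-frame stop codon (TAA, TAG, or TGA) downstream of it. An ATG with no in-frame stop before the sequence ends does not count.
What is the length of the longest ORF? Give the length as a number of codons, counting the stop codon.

Reverse complement (5'→3'): GTTTAAGCCAGGTTCATTACATTCACCCTGACATCCGGACTTACATATGTC
Frame +1: GAC ATA TGT AAG TCC GGA TGT CAG GGT GAA TGT AAT GAA CCT GGC TTA AAC — no ATG→stop ORF.
Frame +2: ACA TAT GTA AGT CCG GAT GTC AGG GTG AAT GTA ATG AAC CTG GCT TAA — ATG at 35, stop TAA at 47 → 15 nt.
Frame +3: CAT ATG TAA GTC CGG ATG TCA GGG TGA ATG TAA TGA ACC TGG CTT AAA — ATG at 6, stop TAA at 9 → 6 nt; ATG at 18, stop TGA at 27 → 12 nt; ATG at 30, stop TAA at 33 → 6 nt.
Frame -1: GTT TAA GCC AGG TTC ATT ACA TTC ACC CTG ACA TCC GGA CTT ACA TAT GTC — no ATG→stop ORF.
Frame -2: TTT AAG CCA GGT TCA TTA CAT TCA CCC TGA CAT CCG GAC TTA CAT ATG — no ATG→stop ORF.
Frame -3: TTA AGC CAG GTT CAT TAC ATT CAC CCT GAC ATC CGG ACT TAC ATA TGT — no ATG→stop ORF.
Longest: frame +2, positions 35–49, 15 nt = 5 codons = 4 aa. → 5 codons.

5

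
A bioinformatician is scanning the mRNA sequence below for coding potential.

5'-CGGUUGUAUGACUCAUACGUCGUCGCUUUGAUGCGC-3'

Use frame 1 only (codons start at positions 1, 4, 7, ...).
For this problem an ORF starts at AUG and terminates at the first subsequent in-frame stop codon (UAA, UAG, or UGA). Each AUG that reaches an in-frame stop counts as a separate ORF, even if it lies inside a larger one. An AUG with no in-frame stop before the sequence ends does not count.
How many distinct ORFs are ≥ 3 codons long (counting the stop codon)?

Frame 1: CGG UUG UAU GAC UCA UAC GUC GUC GCU UUG AUG CGC — no AUG→stop ORF.
No ORF reaches 3 codons. Count = 0.

0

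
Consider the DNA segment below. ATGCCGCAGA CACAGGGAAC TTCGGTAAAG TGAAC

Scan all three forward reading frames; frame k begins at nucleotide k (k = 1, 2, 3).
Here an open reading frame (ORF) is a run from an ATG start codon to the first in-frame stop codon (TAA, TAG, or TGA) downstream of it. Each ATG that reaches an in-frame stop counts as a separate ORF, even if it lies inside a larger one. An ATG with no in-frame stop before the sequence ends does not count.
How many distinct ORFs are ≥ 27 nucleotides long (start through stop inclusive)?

Frame 1: ATG CCG CAG ACA CAG GGA ACT TCG GTA AAG TGA — ATG at 1, stop TGA at 31 → 33 nt.
Frame 2: TGC CGC AGA CAC AGG GAA CTT CGG TAA AGT GAA — no ATG→stop ORF.
Frame 3: GCC GCA GAC ACA GGG AAC TTC GGT AAA GTG AAC — no ATG→stop ORF.
ORFs ≥ 27 nucleotides: frame 1 1–33 (33 nucleotides). Count = 1.

1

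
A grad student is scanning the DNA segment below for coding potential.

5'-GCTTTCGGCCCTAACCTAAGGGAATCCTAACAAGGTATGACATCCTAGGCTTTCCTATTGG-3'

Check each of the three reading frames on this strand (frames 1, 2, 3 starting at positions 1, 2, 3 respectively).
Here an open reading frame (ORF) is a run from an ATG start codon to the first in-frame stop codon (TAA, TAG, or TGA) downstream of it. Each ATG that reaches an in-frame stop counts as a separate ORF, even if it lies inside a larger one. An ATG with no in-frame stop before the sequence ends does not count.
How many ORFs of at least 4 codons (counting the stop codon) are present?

1

Frame 1: GCT TTC GGC CCT AAC CTA AGG GAA TCC TAA CAA GGT ATG ACA TCC TAG GCT TTC CTA TTG — ATG at 37, stop TAG at 46 → 12 nt.
Frame 2: CTT TCG GCC CTA ACC TAA GGG AAT CCT AAC AAG GTA TGA CAT CCT AGG CTT TCC TAT TGG — no ATG→stop ORF.
Frame 3: TTT CGG CCC TAA CCT AAG GGA ATC CTA ACA AGG TAT GAC ATC CTA GGC TTT CCT ATT — no ATG→stop ORF.
ORFs ≥ 4 codons: frame 1 37–48 (4 codons). Count = 1.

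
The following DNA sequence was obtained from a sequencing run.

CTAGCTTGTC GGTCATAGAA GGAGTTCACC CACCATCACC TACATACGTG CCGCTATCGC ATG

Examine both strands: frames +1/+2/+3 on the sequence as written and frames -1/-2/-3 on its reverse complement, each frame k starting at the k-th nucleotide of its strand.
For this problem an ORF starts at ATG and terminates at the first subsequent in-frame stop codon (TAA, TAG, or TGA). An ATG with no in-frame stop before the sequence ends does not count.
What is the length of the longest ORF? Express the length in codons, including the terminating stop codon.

8

Reverse complement (5'→3'): CATGCGATAGCGGCACGTATGTAGGTGATGGTGGGTGAACTCCTTCTATGACCGACAAGCTAG
Frame +1: CTA GCT TGT CGG TCA TAG AAG GAG TTC ACC CAC CAT CAC CTA CAT ACG TGC CGC TAT CGC ATG — no ATG→stop ORF.
Frame +2: TAG CTT GTC GGT CAT AGA AGG AGT TCA CCC ACC ATC ACC TAC ATA CGT GCC GCT ATC GCA — no ATG→stop ORF.
Frame +3: AGC TTG TCG GTC ATA GAA GGA GTT CAC CCA CCA TCA CCT ACA TAC GTG CCG CTA TCG CAT — no ATG→stop ORF.
Frame -1: CAT GCG ATA GCG GCA CGT ATG TAG GTG ATG GTG GGT GAA CTC CTT CTA TGA CCG ACA AGC TAG — ATG at 19, stop TAG at 22 → 6 nt; ATG at 28, stop TGA at 49 → 24 nt.
Frame -2: ATG CGA TAG CGG CAC GTA TGT AGG TGA TGG TGG GTG AAC TCC TTC TAT GAC CGA CAA GCT — ATG at 2, stop TAG at 8 → 9 nt.
Frame -3: TGC GAT AGC GGC ACG TAT GTA GGT GAT GGT GGG TGA ACT CCT TCT ATG ACC GAC AAG CTA — no ATG→stop ORF.
Longest: frame -1, positions 28–51, 24 nt = 8 codons = 7 aa. → 8 codons.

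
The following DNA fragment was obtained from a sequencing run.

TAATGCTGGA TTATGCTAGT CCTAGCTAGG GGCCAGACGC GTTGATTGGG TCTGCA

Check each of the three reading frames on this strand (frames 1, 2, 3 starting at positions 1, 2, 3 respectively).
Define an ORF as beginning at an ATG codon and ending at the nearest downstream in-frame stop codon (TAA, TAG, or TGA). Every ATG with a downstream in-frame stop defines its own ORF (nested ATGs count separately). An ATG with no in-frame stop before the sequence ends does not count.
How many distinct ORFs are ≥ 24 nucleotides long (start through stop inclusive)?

Frame 1: TAA TGC TGG ATT ATG CTA GTC CTA GCT AGG GGC CAG ACG CGT TGA TTG GGT CTG — ATG at 13, stop TGA at 43 → 33 nt.
Frame 2: AAT GCT GGA TTA TGC TAG TCC TAG CTA GGG GCC AGA CGC GTT GAT TGG GTC TGC — no ATG→stop ORF.
Frame 3: ATG CTG GAT TAT GCT AGT CCT AGC TAG GGG CCA GAC GCG TTG ATT GGG TCT GCA — ATG at 3, stop TAG at 27 → 27 nt.
ORFs ≥ 24 nucleotides: frame 1 13–45 (33 nucleotides), frame 3 3–29 (27 nucleotides). Count = 2.

2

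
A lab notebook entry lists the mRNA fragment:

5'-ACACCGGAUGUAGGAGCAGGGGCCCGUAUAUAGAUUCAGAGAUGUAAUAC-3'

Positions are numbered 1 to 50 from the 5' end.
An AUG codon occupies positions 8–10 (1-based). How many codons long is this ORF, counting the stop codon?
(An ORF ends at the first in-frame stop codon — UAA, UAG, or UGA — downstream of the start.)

Codons from position 8: AUG (8–10), UAG (11–13).
UAG is the first in-frame stop; that's 2 codons including the stop.

2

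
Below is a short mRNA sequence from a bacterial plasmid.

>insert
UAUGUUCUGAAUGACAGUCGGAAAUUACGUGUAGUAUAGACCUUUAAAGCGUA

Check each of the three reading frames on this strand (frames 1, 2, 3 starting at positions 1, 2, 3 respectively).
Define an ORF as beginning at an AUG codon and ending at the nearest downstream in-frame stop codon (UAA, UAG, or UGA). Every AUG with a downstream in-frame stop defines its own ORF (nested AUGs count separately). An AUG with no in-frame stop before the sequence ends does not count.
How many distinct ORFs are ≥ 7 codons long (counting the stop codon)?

1

Frame 1: UAU GUU CUG AAU GAC AGU CGG AAA UUA CGU GUA GUA UAG ACC UUU AAA GCG — no AUG→stop ORF.
Frame 2: AUG UUC UGA AUG ACA GUC GGA AAU UAC GUG UAG UAU AGA CCU UUA AAG CGU — AUG at 2, stop UGA at 8 → 9 nt; AUG at 11, stop UAG at 32 → 24 nt.
Frame 3: UGU UCU GAA UGA CAG UCG GAA AUU ACG UGU AGU AUA GAC CUU UAA AGC GUA — no AUG→stop ORF.
ORFs ≥ 7 codons: frame 2 11–34 (8 codons). Count = 1.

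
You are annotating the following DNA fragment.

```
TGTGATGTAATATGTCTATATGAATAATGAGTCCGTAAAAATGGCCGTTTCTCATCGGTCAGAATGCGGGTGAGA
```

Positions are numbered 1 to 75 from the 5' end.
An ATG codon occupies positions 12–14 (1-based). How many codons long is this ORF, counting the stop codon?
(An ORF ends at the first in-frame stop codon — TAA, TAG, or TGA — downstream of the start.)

Codons from position 12: ATG (12–14), TCT (15–17), ATA (18–20), TGA (21–23).
TGA is the first in-frame stop; that's 4 codons including the stop.

4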